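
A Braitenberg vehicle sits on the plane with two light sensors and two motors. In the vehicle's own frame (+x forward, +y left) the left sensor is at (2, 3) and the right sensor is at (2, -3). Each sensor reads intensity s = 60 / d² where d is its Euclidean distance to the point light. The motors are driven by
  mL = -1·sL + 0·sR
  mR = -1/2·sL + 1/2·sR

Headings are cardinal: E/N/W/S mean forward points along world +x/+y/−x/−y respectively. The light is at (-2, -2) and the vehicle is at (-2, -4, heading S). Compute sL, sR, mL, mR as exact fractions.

12/5 12/5 -12/5 0

left sensor world pos  = (1, -6); dL² = 25
right sensor world pos = (-5, -6); dR² = 25
sL = 60/25 = 12/5
sR = 60/25 = 12/5
mL = -1·sL + 0·sR = -12/5
mR = -1/2·sL + 1/2·sR = 0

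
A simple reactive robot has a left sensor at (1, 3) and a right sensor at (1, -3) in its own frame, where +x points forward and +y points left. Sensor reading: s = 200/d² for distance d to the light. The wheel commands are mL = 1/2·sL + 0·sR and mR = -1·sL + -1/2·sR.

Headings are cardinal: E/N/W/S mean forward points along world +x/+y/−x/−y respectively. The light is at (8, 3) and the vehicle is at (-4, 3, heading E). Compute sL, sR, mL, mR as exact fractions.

20/13 20/13 10/13 -30/13

left sensor world pos  = (-3, 6); dL² = 130
right sensor world pos = (-3, 0); dR² = 130
sL = 200/130 = 20/13
sR = 200/130 = 20/13
mL = 1/2·sL + 0·sR = 10/13
mR = -1·sL + -1/2·sR = -30/13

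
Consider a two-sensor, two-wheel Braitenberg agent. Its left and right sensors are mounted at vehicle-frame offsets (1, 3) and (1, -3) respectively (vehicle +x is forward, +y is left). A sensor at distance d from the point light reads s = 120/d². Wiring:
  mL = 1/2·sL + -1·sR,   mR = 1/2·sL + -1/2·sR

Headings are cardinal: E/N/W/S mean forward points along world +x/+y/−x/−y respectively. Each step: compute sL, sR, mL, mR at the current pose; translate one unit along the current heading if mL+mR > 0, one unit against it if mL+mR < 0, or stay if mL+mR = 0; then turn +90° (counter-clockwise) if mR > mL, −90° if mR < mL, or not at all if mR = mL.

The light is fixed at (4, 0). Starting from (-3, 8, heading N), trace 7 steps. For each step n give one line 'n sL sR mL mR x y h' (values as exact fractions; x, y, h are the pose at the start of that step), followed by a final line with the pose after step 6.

n=0: pose=(-3,8,N); sL=120/181, sR=120/97; mL=-15900/17557, mR=-5040/17557; mL+mR=-20940/17557 → advance -1; mR−mL=60/97 → turn +1·90°
n=1: pose=(-3,7,W); sL=3/2, sR=30/41; mL=3/164, mR=63/164; mL+mR=33/82 → advance +1; mR−mL=15/41 → turn +1·90°
n=2: pose=(-4,7,S); sL=120/61, sR=120/157; mL=2100/9577, mR=5760/9577; mL+mR=7860/9577 → advance +1; mR−mL=60/157 → turn +1·90°
n=3: pose=(-4,6,E); sL=12/13, sR=60/29; mL=-606/377, mR=-216/377; mL+mR=-822/377 → advance -1; mR−mL=30/29 → turn +1·90°
n=4: pose=(-5,6,N); sL=120/193, sR=24/17; mL=-3612/3281, mR=-1296/3281; mL+mR=-4908/3281 → advance -1; mR−mL=12/17 → turn +1·90°
n=5: pose=(-5,5,W); sL=15/13, sR=30/41; mL=-165/1066, mR=225/1066; mL+mR=30/533 → advance +1; mR−mL=15/41 → turn +1·90°
n=6: pose=(-6,5,S); sL=24/13, sR=24/37; mL=132/481, mR=288/481; mL+mR=420/481 → advance +1; mR−mL=12/37 → turn +1·90°

0 120/181 120/97 -15900/17557 -5040/17557 -3 8 N
1 3/2 30/41 3/164 63/164 -3 7 W
2 120/61 120/157 2100/9577 5760/9577 -4 7 S
3 12/13 60/29 -606/377 -216/377 -4 6 E
4 120/193 24/17 -3612/3281 -1296/3281 -5 6 N
5 15/13 30/41 -165/1066 225/1066 -5 5 W
6 24/13 24/37 132/481 288/481 -6 5 S
final -6 4 E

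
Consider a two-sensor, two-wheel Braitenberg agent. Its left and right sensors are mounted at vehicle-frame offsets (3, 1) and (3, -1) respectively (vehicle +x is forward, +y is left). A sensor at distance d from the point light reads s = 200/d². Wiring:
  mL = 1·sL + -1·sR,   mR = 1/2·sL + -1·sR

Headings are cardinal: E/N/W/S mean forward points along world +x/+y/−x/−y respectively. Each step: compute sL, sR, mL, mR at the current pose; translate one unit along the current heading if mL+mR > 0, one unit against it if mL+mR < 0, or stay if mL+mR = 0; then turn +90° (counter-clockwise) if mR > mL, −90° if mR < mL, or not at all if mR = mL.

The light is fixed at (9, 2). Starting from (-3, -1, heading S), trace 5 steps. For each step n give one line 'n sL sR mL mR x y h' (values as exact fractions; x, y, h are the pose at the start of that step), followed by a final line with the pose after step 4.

0 200/157 40/41 1920/6437 -2180/6437 -3 -1 S
1 100/117 100/113 -400/13221 -6050/13221 -3 0 W
2 40/29 200/101 -1760/2929 -3780/2929 -2 0 N
3 50/17 5/2 15/34 -35/34 -2 -1 E
4 200/157 40/41 1920/6437 -2180/6437 -3 -1 S
final -3 0 W

n=0: pose=(-3,-1,S); sL=200/157, sR=40/41; mL=1920/6437, mR=-2180/6437; mL+mR=-260/6437 → advance -1; mR−mL=-100/157 → turn -1·90°
n=1: pose=(-3,0,W); sL=100/117, sR=100/113; mL=-400/13221, mR=-6050/13221; mL+mR=-2150/4407 → advance -1; mR−mL=-50/117 → turn -1·90°
n=2: pose=(-2,0,N); sL=40/29, sR=200/101; mL=-1760/2929, mR=-3780/2929; mL+mR=-5540/2929 → advance -1; mR−mL=-20/29 → turn -1·90°
n=3: pose=(-2,-1,E); sL=50/17, sR=5/2; mL=15/34, mR=-35/34; mL+mR=-10/17 → advance -1; mR−mL=-25/17 → turn -1·90°
n=4: pose=(-3,-1,S); sL=200/157, sR=40/41; mL=1920/6437, mR=-2180/6437; mL+mR=-260/6437 → advance -1; mR−mL=-100/157 → turn -1·90°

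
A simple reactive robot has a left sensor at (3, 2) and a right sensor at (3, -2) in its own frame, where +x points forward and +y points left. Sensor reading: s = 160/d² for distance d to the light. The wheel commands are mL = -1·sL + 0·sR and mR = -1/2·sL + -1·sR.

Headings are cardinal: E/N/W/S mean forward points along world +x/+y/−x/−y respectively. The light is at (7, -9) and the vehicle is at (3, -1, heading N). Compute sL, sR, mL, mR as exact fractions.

left sensor world pos  = (1, 2); dL² = 157
right sensor world pos = (5, 2); dR² = 125
sL = 160/157 = 160/157
sR = 160/125 = 32/25
mL = -1·sL + 0·sR = -160/157
mR = -1/2·sL + -1·sR = -7024/3925

160/157 32/25 -160/157 -7024/3925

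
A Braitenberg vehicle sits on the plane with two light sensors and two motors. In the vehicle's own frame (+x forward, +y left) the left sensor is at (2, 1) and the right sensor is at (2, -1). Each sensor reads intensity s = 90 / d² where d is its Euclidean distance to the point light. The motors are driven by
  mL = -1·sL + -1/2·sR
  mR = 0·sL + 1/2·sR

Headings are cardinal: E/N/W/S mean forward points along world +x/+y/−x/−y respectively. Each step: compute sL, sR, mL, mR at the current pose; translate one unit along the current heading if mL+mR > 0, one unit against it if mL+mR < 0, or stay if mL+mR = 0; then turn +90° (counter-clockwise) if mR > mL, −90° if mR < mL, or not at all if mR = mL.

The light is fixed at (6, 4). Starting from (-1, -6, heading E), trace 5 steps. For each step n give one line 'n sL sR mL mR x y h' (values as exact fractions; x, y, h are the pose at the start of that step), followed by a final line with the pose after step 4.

n=0: pose=(-1,-6,E); sL=45/53, sR=45/73; mL=-8955/7738, mR=45/146; mL+mR=-45/53 → advance -1; mR−mL=5670/3869 → turn +1·90°
n=1: pose=(-2,-6,N); sL=18/29, sR=90/113; mL=-3339/3277, mR=45/113; mL+mR=-18/29 → advance -1; mR−mL=4644/3277 → turn +1·90°
n=2: pose=(-2,-7,W); sL=45/122, sR=9/20; mL=-1449/2440, mR=9/40; mL+mR=-45/122 → advance -1; mR−mL=999/1220 → turn +1·90°
n=3: pose=(-1,-7,S); sL=18/41, sR=90/233; mL=-6039/9553, mR=45/233; mL+mR=-18/41 → advance -1; mR−mL=7884/9553 → turn +1·90°
n=4: pose=(-1,-6,E); sL=45/53, sR=45/73; mL=-8955/7738, mR=45/146; mL+mR=-45/53 → advance -1; mR−mL=5670/3869 → turn +1·90°

0 45/53 45/73 -8955/7738 45/146 -1 -6 E
1 18/29 90/113 -3339/3277 45/113 -2 -6 N
2 45/122 9/20 -1449/2440 9/40 -2 -7 W
3 18/41 90/233 -6039/9553 45/233 -1 -7 S
4 45/53 45/73 -8955/7738 45/146 -1 -6 E
final -2 -6 N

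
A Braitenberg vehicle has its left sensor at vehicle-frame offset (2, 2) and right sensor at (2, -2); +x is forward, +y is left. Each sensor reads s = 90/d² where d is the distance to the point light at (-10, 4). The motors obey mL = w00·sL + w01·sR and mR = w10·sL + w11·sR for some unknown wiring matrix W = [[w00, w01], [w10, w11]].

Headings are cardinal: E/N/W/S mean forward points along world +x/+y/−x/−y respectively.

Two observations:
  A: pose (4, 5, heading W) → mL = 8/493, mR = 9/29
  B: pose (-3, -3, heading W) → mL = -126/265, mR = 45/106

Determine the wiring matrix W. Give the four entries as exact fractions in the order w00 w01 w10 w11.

obs A: pose=(4,5,W) → sL=18/29, sR=10/17, mL=8/493, mR=9/29
obs B: pose=(-3,-3,W) → sL=45/53, sR=9/5, mL=-126/265, mR=45/106
sensor matrix S = [[18/29, 10/17], [45/53, 9/5]]; det S = 80712/130645
solve [mL_A; mL_B] = S·[w00; w01] and [mR_A; mR_B] = S·[w10; w11]:
  w00 = 1/2, w01 = -1/2, w10 = 1/2, w11 = 0

1/2 -1/2 1/2 0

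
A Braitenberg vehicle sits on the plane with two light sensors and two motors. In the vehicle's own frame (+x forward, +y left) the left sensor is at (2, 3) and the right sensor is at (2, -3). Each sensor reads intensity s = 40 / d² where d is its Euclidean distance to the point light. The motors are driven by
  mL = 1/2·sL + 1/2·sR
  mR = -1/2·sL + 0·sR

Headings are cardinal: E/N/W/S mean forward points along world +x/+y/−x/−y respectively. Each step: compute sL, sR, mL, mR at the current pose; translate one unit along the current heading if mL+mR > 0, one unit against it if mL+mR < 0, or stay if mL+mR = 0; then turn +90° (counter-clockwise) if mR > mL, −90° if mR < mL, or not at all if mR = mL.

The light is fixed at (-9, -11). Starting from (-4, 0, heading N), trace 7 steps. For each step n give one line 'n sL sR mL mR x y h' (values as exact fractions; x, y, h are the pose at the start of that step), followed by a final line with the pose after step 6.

n=0: pose=(-4,0,N); sL=40/173, sR=40/233; mL=8120/40309, mR=-20/173; mL+mR=20/233 → advance +1; mR−mL=-12780/40309 → turn -1·90°
n=1: pose=(-4,1,E); sL=20/137, sR=4/13; mL=404/1781, mR=-10/137; mL+mR=2/13 → advance +1; mR−mL=-534/1781 → turn -1·90°
n=2: pose=(-3,1,S); sL=40/181, sR=40/109; mL=5800/19729, mR=-20/181; mL+mR=20/109 → advance +1; mR−mL=-7980/19729 → turn -1·90°
n=3: pose=(-3,0,W); sL=1/2, sR=10/53; mL=73/212, mR=-1/4; mL+mR=5/53 → advance +1; mR−mL=-63/106 → turn -1·90°
n=4: pose=(-4,0,N); sL=40/173, sR=40/233; mL=8120/40309, mR=-20/173; mL+mR=20/233 → advance +1; mR−mL=-12780/40309 → turn -1·90°
n=5: pose=(-4,1,E); sL=20/137, sR=4/13; mL=404/1781, mR=-10/137; mL+mR=2/13 → advance +1; mR−mL=-534/1781 → turn -1·90°
n=6: pose=(-3,1,S); sL=40/181, sR=40/109; mL=5800/19729, mR=-20/181; mL+mR=20/109 → advance +1; mR−mL=-7980/19729 → turn -1·90°

0 40/173 40/233 8120/40309 -20/173 -4 0 N
1 20/137 4/13 404/1781 -10/137 -4 1 E
2 40/181 40/109 5800/19729 -20/181 -3 1 S
3 1/2 10/53 73/212 -1/4 -3 0 W
4 40/173 40/233 8120/40309 -20/173 -4 0 N
5 20/137 4/13 404/1781 -10/137 -4 1 E
6 40/181 40/109 5800/19729 -20/181 -3 1 S
final -3 0 W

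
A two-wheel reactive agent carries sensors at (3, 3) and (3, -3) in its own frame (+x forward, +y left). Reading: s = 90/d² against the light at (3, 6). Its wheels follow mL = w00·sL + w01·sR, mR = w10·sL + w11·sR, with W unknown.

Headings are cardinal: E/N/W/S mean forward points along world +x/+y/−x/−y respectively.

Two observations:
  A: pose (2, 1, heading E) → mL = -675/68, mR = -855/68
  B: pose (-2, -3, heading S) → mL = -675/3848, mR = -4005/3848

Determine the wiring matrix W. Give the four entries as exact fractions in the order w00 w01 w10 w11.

obs A: pose=(2,1,E) → sL=45/4, sR=45/34, mL=-675/68, mR=-855/68
obs B: pose=(-2,-3,S) → sL=45/74, sR=45/104, mL=-675/3848, mR=-4005/3848
sensor matrix S = [[45/4, 45/34], [45/74, 45/104]]; det S = 1063125/261664
solve [mL_A; mL_B] = S·[w00; w01] and [mR_A; mR_B] = S·[w10; w11]:
  w00 = -1, w01 = 1, w10 = -1, w11 = -1

-1 1 -1 -1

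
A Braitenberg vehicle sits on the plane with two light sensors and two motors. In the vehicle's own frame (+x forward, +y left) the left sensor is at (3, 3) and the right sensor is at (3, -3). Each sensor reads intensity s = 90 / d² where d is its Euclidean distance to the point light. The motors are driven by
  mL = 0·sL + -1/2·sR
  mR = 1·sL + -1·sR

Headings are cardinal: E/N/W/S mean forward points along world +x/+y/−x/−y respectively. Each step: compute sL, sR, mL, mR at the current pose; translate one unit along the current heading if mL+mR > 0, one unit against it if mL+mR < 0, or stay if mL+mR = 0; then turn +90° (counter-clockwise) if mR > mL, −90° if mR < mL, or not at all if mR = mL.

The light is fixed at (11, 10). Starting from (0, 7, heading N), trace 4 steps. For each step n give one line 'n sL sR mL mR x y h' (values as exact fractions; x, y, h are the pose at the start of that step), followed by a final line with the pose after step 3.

n=0: pose=(0,7,N); sL=45/98, sR=45/32; mL=-45/64, mR=-1485/1568; mL+mR=-5175/3136 → advance -1; mR−mL=-765/3136 → turn -1·90°
n=1: pose=(0,6,E); sL=18/13, sR=90/113; mL=-45/113, mR=864/1469; mL+mR=279/1469 → advance +1; mR−mL=1449/1469 → turn +1·90°
n=2: pose=(1,6,N); sL=9/17, sR=9/5; mL=-9/10, mR=-108/85; mL+mR=-369/170 → advance -1; mR−mL=-63/170 → turn -1·90°
n=3: pose=(1,5,E); sL=90/53, sR=90/113; mL=-45/113, mR=5400/5989; mL+mR=3015/5989 → advance +1; mR−mL=7785/5989 → turn +1·90°

0 45/98 45/32 -45/64 -1485/1568 0 7 N
1 18/13 90/113 -45/113 864/1469 0 6 E
2 9/17 9/5 -9/10 -108/85 1 6 N
3 90/53 90/113 -45/113 5400/5989 1 5 E
final 2 5 N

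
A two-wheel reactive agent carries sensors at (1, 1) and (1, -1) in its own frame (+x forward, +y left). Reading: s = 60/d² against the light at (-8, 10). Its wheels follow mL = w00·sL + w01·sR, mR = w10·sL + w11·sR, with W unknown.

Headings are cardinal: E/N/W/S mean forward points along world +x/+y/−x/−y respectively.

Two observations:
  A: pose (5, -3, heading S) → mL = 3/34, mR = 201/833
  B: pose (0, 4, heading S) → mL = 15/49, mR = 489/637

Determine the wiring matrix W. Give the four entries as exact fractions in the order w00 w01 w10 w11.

obs A: pose=(5,-3,S) → sL=15/98, sR=3/17, mL=3/34, mR=201/833
obs B: pose=(0,4,S) → sL=6/13, sR=30/49, mL=15/49, mR=489/637
sensor matrix S = [[15/98, 3/17], [6/13, 30/49]]; det S = 6507/530621
solve [mL_A; mL_B] = S·[w00; w01] and [mR_A; mR_B] = S·[w10; w11]:
  w00 = 0, w01 = 1/2, w10 = 1, w11 = 1/2

0 1/2 1 1/2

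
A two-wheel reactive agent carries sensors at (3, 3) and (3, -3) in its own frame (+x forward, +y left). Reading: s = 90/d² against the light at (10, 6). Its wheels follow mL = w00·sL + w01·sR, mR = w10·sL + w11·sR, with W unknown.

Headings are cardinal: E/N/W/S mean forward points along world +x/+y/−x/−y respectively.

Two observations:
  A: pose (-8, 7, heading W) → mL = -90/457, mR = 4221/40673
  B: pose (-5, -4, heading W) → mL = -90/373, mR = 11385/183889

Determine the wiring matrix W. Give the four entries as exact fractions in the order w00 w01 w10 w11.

0 -1 1 -1/2

obs A: pose=(-8,7,W) → sL=18/89, sR=90/457, mL=-90/457, mR=4221/40673
obs B: pose=(-5,-4,W) → sL=90/493, sR=90/373, mL=-90/373, mR=11385/183889
sensor matrix S = [[18/89, 90/457], [90/493, 90/373]]; det S = 96091920/7479317297
solve [mL_A; mL_B] = S·[w00; w01] and [mR_A; mR_B] = S·[w10; w11]:
  w00 = 0, w01 = -1, w10 = 1, w11 = -1/2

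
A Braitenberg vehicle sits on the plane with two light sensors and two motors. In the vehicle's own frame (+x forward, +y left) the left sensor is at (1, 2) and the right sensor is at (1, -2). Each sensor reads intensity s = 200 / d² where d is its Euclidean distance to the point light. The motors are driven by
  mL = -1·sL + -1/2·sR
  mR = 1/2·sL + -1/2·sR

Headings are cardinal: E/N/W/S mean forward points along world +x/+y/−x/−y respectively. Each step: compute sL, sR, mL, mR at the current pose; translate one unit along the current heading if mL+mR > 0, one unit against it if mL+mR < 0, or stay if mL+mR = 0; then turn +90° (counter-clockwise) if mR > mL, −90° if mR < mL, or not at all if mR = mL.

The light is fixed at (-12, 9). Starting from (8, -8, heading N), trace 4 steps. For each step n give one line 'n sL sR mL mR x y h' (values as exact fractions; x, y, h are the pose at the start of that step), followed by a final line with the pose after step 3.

n=0: pose=(8,-8,N); sL=10/29, sR=10/37; mL=-515/1073, mR=40/1073; mL+mR=-475/1073 → advance -1; mR−mL=15/29 → turn +1·90°
n=1: pose=(8,-9,W); sL=200/761, sR=200/617; mL=-199500/469537, mR=-14400/469537; mL+mR=-213900/469537 → advance -1; mR−mL=300/761 → turn +1·90°
n=2: pose=(9,-9,S); sL=20/89, sR=100/361; mL=-11670/32129, mR=-840/32129; mL+mR=-12510/32129 → advance -1; mR−mL=30/89 → turn +1·90°
n=3: pose=(9,-8,E); sL=200/709, sR=40/169; mL=-47980/119821, mR=2720/119821; mL+mR=-45260/119821 → advance -1; mR−mL=300/709 → turn +1·90°

0 10/29 10/37 -515/1073 40/1073 8 -8 N
1 200/761 200/617 -199500/469537 -14400/469537 8 -9 W
2 20/89 100/361 -11670/32129 -840/32129 9 -9 S
3 200/709 40/169 -47980/119821 2720/119821 9 -8 E
final 8 -8 N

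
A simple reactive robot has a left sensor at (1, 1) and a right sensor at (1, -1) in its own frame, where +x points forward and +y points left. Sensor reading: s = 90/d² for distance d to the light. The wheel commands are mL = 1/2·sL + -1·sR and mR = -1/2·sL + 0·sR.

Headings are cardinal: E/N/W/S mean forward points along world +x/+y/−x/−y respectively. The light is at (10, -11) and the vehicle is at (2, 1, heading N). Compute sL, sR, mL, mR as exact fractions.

left sensor world pos  = (1, 2); dL² = 250
right sensor world pos = (3, 2); dR² = 218
sL = 90/250 = 9/25
sR = 90/218 = 45/109
mL = 1/2·sL + -1·sR = -1269/5450
mR = -1/2·sL + 0·sR = -9/50

9/25 45/109 -1269/5450 -9/50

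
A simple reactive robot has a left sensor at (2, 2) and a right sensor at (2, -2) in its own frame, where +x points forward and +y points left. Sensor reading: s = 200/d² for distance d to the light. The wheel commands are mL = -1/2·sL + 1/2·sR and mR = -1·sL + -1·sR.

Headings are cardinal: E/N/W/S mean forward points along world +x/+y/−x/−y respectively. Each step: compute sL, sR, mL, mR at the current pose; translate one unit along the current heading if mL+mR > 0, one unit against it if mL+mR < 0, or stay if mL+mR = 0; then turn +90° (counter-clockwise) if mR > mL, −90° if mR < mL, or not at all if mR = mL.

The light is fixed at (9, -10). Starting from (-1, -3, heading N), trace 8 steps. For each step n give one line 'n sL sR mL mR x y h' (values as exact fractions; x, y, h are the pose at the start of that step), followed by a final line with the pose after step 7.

n=0: pose=(-1,-3,N); sL=8/9, sR=40/29; mL=64/261, mR=-592/261; mL+mR=-176/87 → advance -1; mR−mL=-656/261 → turn -1·90°
n=1: pose=(-1,-4,E); sL=25/16, sR=5/2; mL=15/32, mR=-65/16; mL+mR=-115/32 → advance -1; mR−mL=-145/32 → turn -1·90°
n=2: pose=(-2,-4,S); sL=200/97, sR=40/37; mL=-1760/3589, mR=-11280/3589; mL+mR=-13040/3589 → advance -1; mR−mL=-9520/3589 → turn -1·90°
n=3: pose=(-2,-3,W); sL=100/97, sR=4/5; mL=-56/485, mR=-888/485; mL+mR=-944/485 → advance -1; mR−mL=-832/485 → turn -1·90°
n=4: pose=(-1,-3,N); sL=8/9, sR=40/29; mL=64/261, mR=-592/261; mL+mR=-176/87 → advance -1; mR−mL=-656/261 → turn -1·90°
n=5: pose=(-1,-4,E); sL=25/16, sR=5/2; mL=15/32, mR=-65/16; mL+mR=-115/32 → advance -1; mR−mL=-145/32 → turn -1·90°
n=6: pose=(-2,-4,S); sL=200/97, sR=40/37; mL=-1760/3589, mR=-11280/3589; mL+mR=-13040/3589 → advance -1; mR−mL=-9520/3589 → turn -1·90°
n=7: pose=(-2,-3,W); sL=100/97, sR=4/5; mL=-56/485, mR=-888/485; mL+mR=-944/485 → advance -1; mR−mL=-832/485 → turn -1·90°

0 8/9 40/29 64/261 -592/261 -1 -3 N
1 25/16 5/2 15/32 -65/16 -1 -4 E
2 200/97 40/37 -1760/3589 -11280/3589 -2 -4 S
3 100/97 4/5 -56/485 -888/485 -2 -3 W
4 8/9 40/29 64/261 -592/261 -1 -3 N
5 25/16 5/2 15/32 -65/16 -1 -4 E
6 200/97 40/37 -1760/3589 -11280/3589 -2 -4 S
7 100/97 4/5 -56/485 -888/485 -2 -3 W
final -1 -3 N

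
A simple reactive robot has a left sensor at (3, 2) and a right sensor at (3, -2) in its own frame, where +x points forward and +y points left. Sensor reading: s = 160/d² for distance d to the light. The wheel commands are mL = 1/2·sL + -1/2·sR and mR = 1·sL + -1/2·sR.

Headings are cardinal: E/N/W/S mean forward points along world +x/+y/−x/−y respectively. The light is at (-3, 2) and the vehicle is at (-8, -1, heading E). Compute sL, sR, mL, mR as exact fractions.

32 160/29 384/29 848/29

left sensor world pos  = (-5, 1); dL² = 5
right sensor world pos = (-5, -3); dR² = 29
sL = 160/5 = 32
sR = 160/29 = 160/29
mL = 1/2·sL + -1/2·sR = 384/29
mR = 1·sL + -1/2·sR = 848/29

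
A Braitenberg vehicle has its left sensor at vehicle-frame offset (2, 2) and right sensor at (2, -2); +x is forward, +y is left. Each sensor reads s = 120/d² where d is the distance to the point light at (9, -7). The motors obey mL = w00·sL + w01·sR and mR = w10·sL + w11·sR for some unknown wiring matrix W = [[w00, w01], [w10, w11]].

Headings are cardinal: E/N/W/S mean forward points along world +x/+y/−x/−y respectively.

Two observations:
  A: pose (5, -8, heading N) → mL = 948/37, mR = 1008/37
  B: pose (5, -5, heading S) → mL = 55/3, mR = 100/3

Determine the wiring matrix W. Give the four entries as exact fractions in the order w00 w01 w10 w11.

1/2 1 1 1

obs A: pose=(5,-8,N) → sL=120/37, sR=24, mL=948/37, mR=1008/37
obs B: pose=(5,-5,S) → sL=30, sR=10/3, mL=55/3, mR=100/3
sensor matrix S = [[120/37, 24], [30, 10/3]]; det S = -26240/37
solve [mL_A; mL_B] = S·[w00; w01] and [mR_A; mR_B] = S·[w10; w11]:
  w00 = 1/2, w01 = 1, w10 = 1, w11 = 1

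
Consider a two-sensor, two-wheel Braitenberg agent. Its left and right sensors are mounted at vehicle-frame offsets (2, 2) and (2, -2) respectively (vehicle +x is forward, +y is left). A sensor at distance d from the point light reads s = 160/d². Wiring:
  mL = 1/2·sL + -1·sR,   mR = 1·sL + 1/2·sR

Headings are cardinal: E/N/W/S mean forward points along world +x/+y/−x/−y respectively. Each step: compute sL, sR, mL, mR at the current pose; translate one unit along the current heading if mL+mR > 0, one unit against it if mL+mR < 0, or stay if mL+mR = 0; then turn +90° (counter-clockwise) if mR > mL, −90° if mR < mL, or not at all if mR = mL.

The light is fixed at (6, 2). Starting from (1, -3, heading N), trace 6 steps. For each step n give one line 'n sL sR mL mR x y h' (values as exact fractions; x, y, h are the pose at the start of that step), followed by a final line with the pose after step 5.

0 80/29 80/9 -1960/261 1880/261 1 -3 N
1 160/113 32/13 -2576/1469 3888/1469 1 -4 W
2 2 5/4 -1/4 21/8 0 -4 S
3 160/41 160/97 1200/3977 18800/3977 0 -5 E
4 80/37 80/17 -2280/629 2840/629 1 -5 N
5 160/113 32/13 -2576/1469 3888/1469 1 -4 W
final 0 -4 S

n=0: pose=(1,-3,N); sL=80/29, sR=80/9; mL=-1960/261, mR=1880/261; mL+mR=-80/261 → advance -1; mR−mL=1280/87 → turn +1·90°
n=1: pose=(1,-4,W); sL=160/113, sR=32/13; mL=-2576/1469, mR=3888/1469; mL+mR=1312/1469 → advance +1; mR−mL=6464/1469 → turn +1·90°
n=2: pose=(0,-4,S); sL=2, sR=5/4; mL=-1/4, mR=21/8; mL+mR=19/8 → advance +1; mR−mL=23/8 → turn +1·90°
n=3: pose=(0,-5,E); sL=160/41, sR=160/97; mL=1200/3977, mR=18800/3977; mL+mR=20000/3977 → advance +1; mR−mL=17600/3977 → turn +1·90°
n=4: pose=(1,-5,N); sL=80/37, sR=80/17; mL=-2280/629, mR=2840/629; mL+mR=560/629 → advance +1; mR−mL=5120/629 → turn +1·90°
n=5: pose=(1,-4,W); sL=160/113, sR=32/13; mL=-2576/1469, mR=3888/1469; mL+mR=1312/1469 → advance +1; mR−mL=6464/1469 → turn +1·90°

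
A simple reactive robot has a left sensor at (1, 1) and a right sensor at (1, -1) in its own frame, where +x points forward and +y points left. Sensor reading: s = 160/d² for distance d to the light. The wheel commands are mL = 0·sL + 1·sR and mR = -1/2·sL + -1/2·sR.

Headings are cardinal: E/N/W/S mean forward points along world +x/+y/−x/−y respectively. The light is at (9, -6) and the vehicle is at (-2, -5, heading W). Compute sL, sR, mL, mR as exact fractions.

left sensor world pos  = (-3, -6); dL² = 144
right sensor world pos = (-3, -4); dR² = 148
sL = 160/144 = 10/9
sR = 160/148 = 40/37
mL = 0·sL + 1·sR = 40/37
mR = -1/2·sL + -1/2·sR = -365/333

10/9 40/37 40/37 -365/333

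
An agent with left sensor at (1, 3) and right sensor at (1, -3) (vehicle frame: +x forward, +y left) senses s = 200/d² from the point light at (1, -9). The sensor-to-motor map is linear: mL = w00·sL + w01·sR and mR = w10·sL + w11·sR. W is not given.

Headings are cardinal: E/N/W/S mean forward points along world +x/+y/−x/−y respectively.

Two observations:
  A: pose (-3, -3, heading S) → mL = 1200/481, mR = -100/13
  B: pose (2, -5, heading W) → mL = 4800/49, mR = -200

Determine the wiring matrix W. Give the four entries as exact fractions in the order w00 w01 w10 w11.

1/2 -1/2 -1 0

obs A: pose=(-3,-3,S) → sL=100/13, sR=100/37, mL=1200/481, mR=-100/13
obs B: pose=(2,-5,W) → sL=200, sR=200/49, mL=4800/49, mR=-200
sensor matrix S = [[100/13, 100/37], [200, 200/49]]; det S = -12000000/23569
solve [mL_A; mL_B] = S·[w00; w01] and [mR_A; mR_B] = S·[w10; w11]:
  w00 = 1/2, w01 = -1/2, w10 = -1, w11 = 0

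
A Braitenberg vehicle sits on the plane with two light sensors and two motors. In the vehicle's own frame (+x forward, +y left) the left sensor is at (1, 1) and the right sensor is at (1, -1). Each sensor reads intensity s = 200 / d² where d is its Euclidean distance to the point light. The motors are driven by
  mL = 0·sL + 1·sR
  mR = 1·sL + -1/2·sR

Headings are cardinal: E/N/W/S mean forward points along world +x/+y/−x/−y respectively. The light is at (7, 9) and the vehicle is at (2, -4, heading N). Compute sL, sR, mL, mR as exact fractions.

10/9 5/4 5/4 35/72

left sensor world pos  = (1, -3); dL² = 180
right sensor world pos = (3, -3); dR² = 160
sL = 200/180 = 10/9
sR = 200/160 = 5/4
mL = 0·sL + 1·sR = 5/4
mR = 1·sL + -1/2·sR = 35/72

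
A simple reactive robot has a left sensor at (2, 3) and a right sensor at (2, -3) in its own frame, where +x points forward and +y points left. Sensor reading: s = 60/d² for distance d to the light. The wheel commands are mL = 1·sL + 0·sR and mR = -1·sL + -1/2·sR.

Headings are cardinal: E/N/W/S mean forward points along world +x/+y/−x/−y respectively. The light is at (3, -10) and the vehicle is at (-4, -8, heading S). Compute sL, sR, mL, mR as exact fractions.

left sensor world pos  = (-1, -10); dL² = 16
right sensor world pos = (-7, -10); dR² = 100
sL = 60/16 = 15/4
sR = 60/100 = 3/5
mL = 1·sL + 0·sR = 15/4
mR = -1·sL + -1/2·sR = -81/20

15/4 3/5 15/4 -81/20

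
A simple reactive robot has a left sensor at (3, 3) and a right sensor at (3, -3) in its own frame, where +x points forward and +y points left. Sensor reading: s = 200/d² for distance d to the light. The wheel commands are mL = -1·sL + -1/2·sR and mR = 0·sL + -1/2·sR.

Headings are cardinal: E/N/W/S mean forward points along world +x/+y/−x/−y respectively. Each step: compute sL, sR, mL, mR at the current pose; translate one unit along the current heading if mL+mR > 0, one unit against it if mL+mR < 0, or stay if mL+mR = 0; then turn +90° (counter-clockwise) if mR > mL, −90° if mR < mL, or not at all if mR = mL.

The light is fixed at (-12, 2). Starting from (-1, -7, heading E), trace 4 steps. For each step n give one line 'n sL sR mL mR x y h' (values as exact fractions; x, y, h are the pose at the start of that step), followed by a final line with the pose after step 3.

0 25/29 10/17 -570/493 -5/17 -1 -7 E
1 40/17 40/41 -1980/697 -20/41 -2 -7 N
2 100/109 100/49 -10350/5341 -50/49 -2 -8 W
3 40/73 200/233 -16620/17009 -100/233 -1 -8 S
final -1 -7 E

n=0: pose=(-1,-7,E); sL=25/29, sR=10/17; mL=-570/493, mR=-5/17; mL+mR=-715/493 → advance -1; mR−mL=25/29 → turn +1·90°
n=1: pose=(-2,-7,N); sL=40/17, sR=40/41; mL=-1980/697, mR=-20/41; mL+mR=-2320/697 → advance -1; mR−mL=40/17 → turn +1·90°
n=2: pose=(-2,-8,W); sL=100/109, sR=100/49; mL=-10350/5341, mR=-50/49; mL+mR=-15800/5341 → advance -1; mR−mL=100/109 → turn +1·90°
n=3: pose=(-1,-8,S); sL=40/73, sR=200/233; mL=-16620/17009, mR=-100/233; mL+mR=-23920/17009 → advance -1; mR−mL=40/73 → turn +1·90°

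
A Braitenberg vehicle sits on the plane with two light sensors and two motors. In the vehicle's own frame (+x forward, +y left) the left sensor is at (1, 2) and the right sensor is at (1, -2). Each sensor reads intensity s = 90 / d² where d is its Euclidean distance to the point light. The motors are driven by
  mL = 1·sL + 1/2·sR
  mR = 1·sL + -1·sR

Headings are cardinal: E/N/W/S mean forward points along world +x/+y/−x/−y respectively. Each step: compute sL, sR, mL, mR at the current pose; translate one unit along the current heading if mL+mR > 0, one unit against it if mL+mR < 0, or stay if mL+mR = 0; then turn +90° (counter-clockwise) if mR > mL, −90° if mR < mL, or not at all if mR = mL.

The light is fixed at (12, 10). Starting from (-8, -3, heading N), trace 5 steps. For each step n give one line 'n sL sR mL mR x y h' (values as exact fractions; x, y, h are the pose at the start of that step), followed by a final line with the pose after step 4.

n=0: pose=(-8,-3,N); sL=45/314, sR=5/26; mL=1955/8164, mR=-100/2041; mL+mR=1555/8164 → advance +1; mR−mL=-15/52 → turn -1·90°
n=1: pose=(-8,-2,E); sL=90/461, sR=90/557; mL=70875/256777, mR=8640/256777; mL+mR=79515/256777 → advance +1; mR−mL=-135/557 → turn -1·90°
n=2: pose=(-7,-2,S); sL=45/229, sR=9/61; mL=7551/27938, mR=684/13969; mL+mR=8919/27938 → advance +1; mR−mL=-27/122 → turn -1·90°
n=3: pose=(-7,-3,W); sL=18/125, sR=90/521; mL=15003/65125, mR=-1872/65125; mL+mR=13131/65125 → advance +1; mR−mL=-135/521 → turn -1·90°
n=4: pose=(-8,-3,N); sL=45/314, sR=5/26; mL=1955/8164, mR=-100/2041; mL+mR=1555/8164 → advance +1; mR−mL=-15/52 → turn -1·90°

0 45/314 5/26 1955/8164 -100/2041 -8 -3 N
1 90/461 90/557 70875/256777 8640/256777 -8 -2 E
2 45/229 9/61 7551/27938 684/13969 -7 -2 S
3 18/125 90/521 15003/65125 -1872/65125 -7 -3 W
4 45/314 5/26 1955/8164 -100/2041 -8 -3 N
final -8 -2 E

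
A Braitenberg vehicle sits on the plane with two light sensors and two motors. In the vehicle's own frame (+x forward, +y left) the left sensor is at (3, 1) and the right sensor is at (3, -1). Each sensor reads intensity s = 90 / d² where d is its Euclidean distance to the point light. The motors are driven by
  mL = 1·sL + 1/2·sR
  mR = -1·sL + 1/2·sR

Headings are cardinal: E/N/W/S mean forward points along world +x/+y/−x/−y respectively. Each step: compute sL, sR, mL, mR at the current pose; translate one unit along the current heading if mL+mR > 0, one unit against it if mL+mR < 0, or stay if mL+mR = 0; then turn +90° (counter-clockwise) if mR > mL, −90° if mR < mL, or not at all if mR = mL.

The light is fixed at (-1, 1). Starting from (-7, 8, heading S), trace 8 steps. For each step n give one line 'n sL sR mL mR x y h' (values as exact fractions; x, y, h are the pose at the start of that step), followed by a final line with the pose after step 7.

n=0: pose=(-7,8,S); sL=90/41, sR=18/13; mL=1539/533, mR=-801/533; mL+mR=18/13 → advance +1; mR−mL=-180/41 → turn -1·90°
n=1: pose=(-7,7,W); sL=45/53, sR=9/13; mL=1647/1378, mR=-693/1378; mL+mR=9/13 → advance +1; mR−mL=-90/53 → turn -1·90°
n=2: pose=(-8,7,N); sL=18/29, sR=10/13; mL=379/377, mR=-89/377; mL+mR=10/13 → advance +1; mR−mL=-36/29 → turn -1·90°
n=3: pose=(-8,8,E); sL=9/8, sR=45/26; mL=207/104, mR=-27/104; mL+mR=45/26 → advance +1; mR−mL=-9/4 → turn -1·90°
n=4: pose=(-7,8,S); sL=90/41, sR=18/13; mL=1539/533, mR=-801/533; mL+mR=18/13 → advance +1; mR−mL=-180/41 → turn -1·90°
n=5: pose=(-7,7,W); sL=45/53, sR=9/13; mL=1647/1378, mR=-693/1378; mL+mR=9/13 → advance +1; mR−mL=-90/53 → turn -1·90°
n=6: pose=(-8,7,N); sL=18/29, sR=10/13; mL=379/377, mR=-89/377; mL+mR=10/13 → advance +1; mR−mL=-36/29 → turn -1·90°
n=7: pose=(-8,8,E); sL=9/8, sR=45/26; mL=207/104, mR=-27/104; mL+mR=45/26 → advance +1; mR−mL=-9/4 → turn -1·90°

0 90/41 18/13 1539/533 -801/533 -7 8 S
1 45/53 9/13 1647/1378 -693/1378 -7 7 W
2 18/29 10/13 379/377 -89/377 -8 7 N
3 9/8 45/26 207/104 -27/104 -8 8 E
4 90/41 18/13 1539/533 -801/533 -7 8 S
5 45/53 9/13 1647/1378 -693/1378 -7 7 W
6 18/29 10/13 379/377 -89/377 -8 7 N
7 9/8 45/26 207/104 -27/104 -8 8 E
final -7 8 S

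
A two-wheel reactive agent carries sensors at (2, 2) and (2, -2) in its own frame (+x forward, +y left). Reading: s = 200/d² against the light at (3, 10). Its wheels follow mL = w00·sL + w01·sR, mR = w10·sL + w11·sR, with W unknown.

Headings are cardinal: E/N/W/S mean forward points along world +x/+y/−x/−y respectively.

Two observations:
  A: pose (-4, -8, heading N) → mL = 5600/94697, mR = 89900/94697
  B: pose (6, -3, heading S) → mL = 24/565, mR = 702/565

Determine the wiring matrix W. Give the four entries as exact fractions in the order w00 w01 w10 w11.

-1/2 1/2 1 1/2

obs A: pose=(-4,-8,N) → sL=200/337, sR=200/281, mL=5600/94697, mR=89900/94697
obs B: pose=(6,-3,S) → sL=4/5, sR=100/113, mL=24/565, mR=702/565
sensor matrix S = [[200/337, 200/281], [4/5, 100/113]]; det S = -472960/10700761
solve [mL_A; mL_B] = S·[w00; w01] and [mR_A; mR_B] = S·[w10; w11]:
  w00 = -1/2, w01 = 1/2, w10 = 1, w11 = 1/2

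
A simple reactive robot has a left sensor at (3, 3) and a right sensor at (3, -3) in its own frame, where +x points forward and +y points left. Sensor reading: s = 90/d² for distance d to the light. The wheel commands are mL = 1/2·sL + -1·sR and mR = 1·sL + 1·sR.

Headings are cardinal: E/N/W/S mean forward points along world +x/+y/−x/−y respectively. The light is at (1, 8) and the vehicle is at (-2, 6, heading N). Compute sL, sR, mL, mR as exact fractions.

90/37 90 -3285/37 3420/37

left sensor world pos  = (-5, 9); dL² = 37
right sensor world pos = (1, 9); dR² = 1
sL = 90/37 = 90/37
sR = 90/1 = 90
mL = 1/2·sL + -1·sR = -3285/37
mR = 1·sL + 1·sR = 3420/37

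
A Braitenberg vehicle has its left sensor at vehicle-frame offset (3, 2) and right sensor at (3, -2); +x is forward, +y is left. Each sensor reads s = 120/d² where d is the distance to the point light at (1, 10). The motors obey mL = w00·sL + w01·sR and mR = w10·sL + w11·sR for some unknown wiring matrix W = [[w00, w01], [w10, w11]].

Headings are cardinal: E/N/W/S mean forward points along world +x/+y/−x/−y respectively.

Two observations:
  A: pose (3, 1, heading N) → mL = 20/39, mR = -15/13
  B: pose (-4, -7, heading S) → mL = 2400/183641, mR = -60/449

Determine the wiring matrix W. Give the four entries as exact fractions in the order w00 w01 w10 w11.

obs A: pose=(3,1,N) → sL=10/3, sR=30/13, mL=20/39, mR=-15/13
obs B: pose=(-4,-7,S) → sL=120/409, sR=120/449, mL=2400/183641, mR=-60/449
sensor matrix S = [[10/3, 30/13], [120/409, 120/449]]; det S = 510400/2387333
solve [mL_A; mL_B] = S·[w00; w01] and [mR_A; mR_B] = S·[w10; w11]:
  w00 = 1/2, w01 = -1/2, w10 = 0, w11 = -1/2

1/2 -1/2 0 -1/2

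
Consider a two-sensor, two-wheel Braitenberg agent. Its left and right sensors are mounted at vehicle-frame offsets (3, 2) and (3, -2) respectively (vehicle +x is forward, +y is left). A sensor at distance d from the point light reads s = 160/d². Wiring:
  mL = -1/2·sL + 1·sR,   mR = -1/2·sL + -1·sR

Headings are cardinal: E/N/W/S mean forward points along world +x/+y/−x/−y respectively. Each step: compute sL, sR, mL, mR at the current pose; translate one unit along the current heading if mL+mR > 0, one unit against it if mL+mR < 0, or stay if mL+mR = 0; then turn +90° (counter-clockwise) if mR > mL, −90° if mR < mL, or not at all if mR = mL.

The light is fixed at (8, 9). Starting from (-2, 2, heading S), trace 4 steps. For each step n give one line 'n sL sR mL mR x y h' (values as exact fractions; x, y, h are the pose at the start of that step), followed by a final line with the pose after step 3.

n=0: pose=(-2,2,S); sL=40/41, sR=40/61; mL=420/2501, mR=-2860/2501; mL+mR=-40/41 → advance -1; mR−mL=-80/61 → turn -1·90°
n=1: pose=(-2,3,W); sL=160/233, sR=32/37; mL=4496/8621, mR=-10416/8621; mL+mR=-160/233 → advance -1; mR−mL=-64/37 → turn -1·90°
n=2: pose=(-1,3,N); sL=16/13, sR=80/29; mL=808/377, mR=-1272/377; mL+mR=-16/13 → advance -1; mR−mL=-160/29 → turn -1·90°
n=3: pose=(-1,2,E); sL=160/61, sR=160/117; mL=400/7137, mR=-19120/7137; mL+mR=-160/61 → advance -1; mR−mL=-320/117 → turn -1·90°

0 40/41 40/61 420/2501 -2860/2501 -2 2 S
1 160/233 32/37 4496/8621 -10416/8621 -2 3 W
2 16/13 80/29 808/377 -1272/377 -1 3 N
3 160/61 160/117 400/7137 -19120/7137 -1 2 E
final -2 2 S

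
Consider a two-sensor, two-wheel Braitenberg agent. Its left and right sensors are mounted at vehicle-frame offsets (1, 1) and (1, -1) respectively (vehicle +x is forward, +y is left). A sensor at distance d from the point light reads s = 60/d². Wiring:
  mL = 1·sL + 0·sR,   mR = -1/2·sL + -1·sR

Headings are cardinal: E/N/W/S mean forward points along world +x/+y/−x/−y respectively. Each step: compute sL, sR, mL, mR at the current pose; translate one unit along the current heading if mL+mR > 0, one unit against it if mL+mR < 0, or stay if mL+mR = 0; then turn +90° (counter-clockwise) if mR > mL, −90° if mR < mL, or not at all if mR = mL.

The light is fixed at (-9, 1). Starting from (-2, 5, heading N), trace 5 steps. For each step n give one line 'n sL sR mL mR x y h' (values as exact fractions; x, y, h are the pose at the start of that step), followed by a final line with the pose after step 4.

0 60/61 60/89 60/61 -6330/5429 -2 5 N
1 3/4 15/17 3/4 -171/136 -2 4 E
2 60/53 60/29 60/53 -4050/1537 -3 4 S
3 30/17 6/5 30/17 -177/85 -3 5 W
4 60/61 60/89 60/61 -6330/5429 -2 5 N
final -2 4 E

n=0: pose=(-2,5,N); sL=60/61, sR=60/89; mL=60/61, mR=-6330/5429; mL+mR=-990/5429 → advance -1; mR−mL=-11670/5429 → turn -1·90°
n=1: pose=(-2,4,E); sL=3/4, sR=15/17; mL=3/4, mR=-171/136; mL+mR=-69/136 → advance -1; mR−mL=-273/136 → turn -1·90°
n=2: pose=(-3,4,S); sL=60/53, sR=60/29; mL=60/53, mR=-4050/1537; mL+mR=-2310/1537 → advance -1; mR−mL=-5790/1537 → turn -1·90°
n=3: pose=(-3,5,W); sL=30/17, sR=6/5; mL=30/17, mR=-177/85; mL+mR=-27/85 → advance -1; mR−mL=-327/85 → turn -1·90°
n=4: pose=(-2,5,N); sL=60/61, sR=60/89; mL=60/61, mR=-6330/5429; mL+mR=-990/5429 → advance -1; mR−mL=-11670/5429 → turn -1·90°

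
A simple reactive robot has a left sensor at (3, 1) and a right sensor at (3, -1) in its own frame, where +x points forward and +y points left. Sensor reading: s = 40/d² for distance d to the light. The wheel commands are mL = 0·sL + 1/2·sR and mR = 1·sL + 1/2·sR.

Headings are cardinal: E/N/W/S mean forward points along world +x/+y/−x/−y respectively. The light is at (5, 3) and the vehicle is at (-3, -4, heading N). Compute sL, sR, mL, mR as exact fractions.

left sensor world pos  = (-4, -1); dL² = 97
right sensor world pos = (-2, -1); dR² = 65
sL = 40/97 = 40/97
sR = 40/65 = 8/13
mL = 0·sL + 1/2·sR = 4/13
mR = 1·sL + 1/2·sR = 908/1261

40/97 8/13 4/13 908/1261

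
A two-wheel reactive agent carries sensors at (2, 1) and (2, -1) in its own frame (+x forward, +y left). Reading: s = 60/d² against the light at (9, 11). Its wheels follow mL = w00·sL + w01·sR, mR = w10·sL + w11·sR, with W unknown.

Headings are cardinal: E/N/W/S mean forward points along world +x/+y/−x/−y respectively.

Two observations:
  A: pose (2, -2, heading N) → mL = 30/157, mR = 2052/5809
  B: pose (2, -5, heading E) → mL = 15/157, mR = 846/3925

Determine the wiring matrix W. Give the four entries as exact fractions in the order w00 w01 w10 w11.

0 1/2 1/2 1/2

obs A: pose=(2,-2,N) → sL=12/37, sR=60/157, mL=30/157, mR=2052/5809
obs B: pose=(2,-5,E) → sL=6/25, sR=30/157, mL=15/157, mR=846/3925
sensor matrix S = [[12/37, 60/157], [6/25, 30/157]]; det S = -864/29045
solve [mL_A; mL_B] = S·[w00; w01] and [mR_A; mR_B] = S·[w10; w11]:
  w00 = 0, w01 = 1/2, w10 = 1/2, w11 = 1/2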